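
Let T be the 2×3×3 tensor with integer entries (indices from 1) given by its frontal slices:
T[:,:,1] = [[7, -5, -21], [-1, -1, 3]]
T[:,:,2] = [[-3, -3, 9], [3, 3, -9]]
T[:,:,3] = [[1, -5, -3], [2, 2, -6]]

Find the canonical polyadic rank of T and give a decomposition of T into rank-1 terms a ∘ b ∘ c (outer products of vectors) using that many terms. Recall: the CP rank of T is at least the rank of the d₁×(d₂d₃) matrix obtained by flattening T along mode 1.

Lower bound: the mode-2 unfolding of T (rows indexed by j, columns by (i,k) = (1,1), (1,2), (1,3), (2,1), (2,2), (2,3)) is [[7, -3, 1, -1, 3, 2], [-5, -3, -5, -1, 3, 2], [-21, 9, -3, 3, -9, -6]].
There the 2×2 minor on rows j ∈ {1, 2}, columns (i,k) ∈ {(1,1), (1,2)} is det [[7, -3], [-5, -3]] = -36 ≠ 0, so this unfolding has rank ≥ 2; CP rank is at least every unfolding rank, so rank(T) ≥ 2. (Flattening ranks never certify an upper bound on CP rank; for that we must actually write T with 2 rank-1 terms.)
Upper bound — finding two terms. Write S_k = T[:,:,k] for the frontal slices: S₁ = [[7, -5, -21], [-1, -1, 3]], S₂ = [[-3, -3, 9], [3, 3, -9]], S₃ = [[1, -5, -3], [2, 2, -6]].
If T = a₁ ∘ b₁ ∘ c₁ + a₂ ∘ b₂ ∘ c₂ then each S_k = c₁[k]·a₁b₁ᵀ + c₂[k]·a₂b₂ᵀ. S₁ and S₂ are linearly independent, so a₁b₁ᵀ and a₂b₂ᵀ must span the same plane of matrices: they are the rank-1 matrices of the form x·S₁ + y·S₂.
The 2×2 minor of x·S₁ + y·S₂ on rows {1,2}, columns {1,2} is −12·x² + 36·xy = (-12)·(x − 3·y)(x), vanishing at (x:y) = (3:1) and (0:1).
M₁ = 3·S₁ + S₂ = [[18, -18, -54], [0, 0, 0]] = 18·[1, 0][1, -1, -3]ᵀ and M₂ = S₂ = [[-3, -3, 9], [3, 3, -9]] = (-3)·[1, -1][1, 1, -3]ᵀ, so take a₁ = [1, 0], b₁ = [1, -1, -3], a₂ = [1, -1], b₂ = [1, 1, -3].
Each slice is an integer combination of E₁ = a₁b₁ᵀ and E₂ = a₂b₂ᵀ: S₁ = 6·E₁ + E₂, S₂ = −3·E₂, S₃ = 3·E₁ − 2·E₂; reading off coefficients, c₁ = [6, 0, 3] and c₂ = [1, -3, -2].
Hence T = [1, 0] ∘ [1, -1, -3] ∘ [6, 0, 3] + [1, -1] ∘ [1, 1, -3] ∘ [1, -3, -2], so rank(T) ≤ 2.
These bounds meet, so rank(T) = 2.
Check entry T[1,2,3] = -5: (1)·(-1)·(3) + (1)·(1)·(-2) = -5.

rank(T) = 2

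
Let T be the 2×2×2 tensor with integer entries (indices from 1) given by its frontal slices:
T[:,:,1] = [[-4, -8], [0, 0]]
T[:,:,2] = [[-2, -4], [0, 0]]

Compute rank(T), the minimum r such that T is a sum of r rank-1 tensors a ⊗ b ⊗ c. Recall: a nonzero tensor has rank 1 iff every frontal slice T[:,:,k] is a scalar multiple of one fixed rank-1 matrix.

1

Lower bound: T ≠ 0 (e.g. T[1,1,1] = -4), so rank(T) ≥ 1.
Upper bound: the mode-1 fibre T[:,1,1] = [-4, 0] gives a = (1, 0) (primitive direction); the mode-2 fibre T[1,:,1] = [-4, -8] gives b = (1, 2); then c[k] = T[1,1,k] / (a[1]·b[1]) = [-4, -2] / 1 = (-4, -2).
Expanding (1, 0) ⊗ (1, 2) ⊗ (-4, -2) reproduces all 8 entries of T, so T = (1, 0) ⊗ (1, 2) ⊗ (-4, -2) and rank(T) ≤ 1.
These bounds meet, so rank(T) = 1.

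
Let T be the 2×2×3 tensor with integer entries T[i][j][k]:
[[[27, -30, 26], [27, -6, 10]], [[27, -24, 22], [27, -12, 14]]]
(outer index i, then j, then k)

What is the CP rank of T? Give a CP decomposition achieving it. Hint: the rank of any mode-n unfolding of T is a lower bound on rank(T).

Lower bound: the mode-2 unfolding of T (rows indexed by j, columns by (i,k) = (0,0), (0,1), (0,2), (1,0), (1,1), (1,2)) is [[27, -30, 26, 27, -24, 22], [27, -6, 10, 27, -12, 14]].
There the 2×2 minor on rows j ∈ {0, 1}, columns (i,k) ∈ {(0,0), (0,1)} is det [[27, -30], [27, -6]] = 648 ≠ 0, so this unfolding has rank ≥ 2; CP rank is at least every unfolding rank, so rank(T) ≥ 2. (Unfolding ranks only ever bound the CP rank from below — rank(T) can be strictly larger than all of them — so the matching upper bound has to come from an explicit 2-term decomposition.)
Upper bound — finding two terms. Write S_k = T[:,:,k] for the frontal slices: S₀ = [[27, 27], [27, 27]], S₁ = [[-30, -6], [-24, -12]], S₂ = [[26, 10], [22, 14]].
If T = a₁ ⊗ b₁ ⊗ c₁ + a₂ ⊗ b₂ ⊗ c₂ then each S_k = c₁[k]·a₁b₁ᵀ + c₂[k]·a₂b₂ᵀ. S₀ and S₁ are linearly independent, so a₁b₁ᵀ and a₂b₂ᵀ must span the same plane of matrices: they are the rank-1 matrices of the form x·S₀ + y·S₁.
det(x·S₀ + y·S₁) is −324·xy + 216·y² = (-108)·(3·x − 2·y)(y), vanishing at (x:y) = (2:3) and (1:0).
M₁ = 2·S₀ + 3·S₁ = [[-36, 36], [-18, 18]] = (-18)·(2, 1)(1, -1)ᵀ and M₂ = S₀ = [[27, 27], [27, 27]] = 27·(1, 1)(1, 1)ᵀ, so take a₁ = (2, 1), b₁ = (1, -1), a₂ = (1, 1), b₂ = (1, 1).
Each slice is an integer combination of E₁ = a₁b₁ᵀ and E₂ = a₂b₂ᵀ: S₀ = 27·E₂, S₁ = −6·E₁ − 18·E₂, S₂ = 4·E₁ + 18·E₂; reading off coefficients, c₁ = (0, -6, 4) and c₂ = (27, -18, 18).
Hence T = (2, 1) ⊗ (1, -1) ⊗ (0, -6, 4) + (1, 1) ⊗ (1, 1) ⊗ (27, -18, 18), so rank(T) ≤ 2.
These bounds meet, so rank(T) = 2.
Check entry T[1,0,0] = 27: (1)·(1)·(0) + (1)·(1)·(27) = 27.

rank(T) = 2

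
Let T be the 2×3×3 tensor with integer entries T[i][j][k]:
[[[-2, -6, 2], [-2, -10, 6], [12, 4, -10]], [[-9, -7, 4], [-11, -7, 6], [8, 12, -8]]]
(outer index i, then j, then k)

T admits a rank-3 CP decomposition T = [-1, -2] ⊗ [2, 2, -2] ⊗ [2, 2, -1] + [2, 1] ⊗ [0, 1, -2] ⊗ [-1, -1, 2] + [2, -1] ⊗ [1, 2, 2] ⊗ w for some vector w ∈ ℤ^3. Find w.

w = [1, -1, 0]

Subtract the known terms from T to get the rank-1 residual R = [2, -1] ⊗ [1, 2, 2] ⊗ w, so R[i,j,k] = a[i]·b[j]·w[k]. Pick indices with nonzero a[0]·b[0] = (2)·(1) = 2. Only the fibre through (0,0,·) is needed: R[0,0,:] = T[0,0,:] − Σₗ aₗ[0]bₗ[0]cₗ = [-2, -6, 2] − (-1)·(2)·[2, 2, -1] − (2)·(0)·[-1, -1, 2] = [2, -2, 0]. Then w[k] = R[0,0,k] / 2 for each k, giving w = [2, -2, 0] / 2 = [1, -1, 0].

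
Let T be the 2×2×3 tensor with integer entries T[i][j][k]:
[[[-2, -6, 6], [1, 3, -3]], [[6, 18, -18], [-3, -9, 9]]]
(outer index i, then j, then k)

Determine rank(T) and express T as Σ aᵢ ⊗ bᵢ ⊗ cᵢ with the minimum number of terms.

rank(T) = 1

Lower bound: T ≠ 0 (e.g. T[0,0,0] = -2), so rank(T) ≥ 1.
Upper bound: the mode-1 fibre T[:,0,0] = [-2, 6] gives a = [1, -3] (primitive direction); the mode-2 fibre T[0,:,0] = [-2, 1] gives b = [2, -1]; then c[k] = T[0,0,k] / (a[0]·b[0]) = [-2, -6, 6] / 2 = [-1, -3, 3].
Expanding [1, -3] ⊗ [2, -1] ⊗ [-1, -3, 3] reproduces all 12 entries of T, so T = [1, -3] ⊗ [2, -1] ⊗ [-1, -3, 3] and rank(T) ≤ 1.
These bounds meet, so rank(T) = 1.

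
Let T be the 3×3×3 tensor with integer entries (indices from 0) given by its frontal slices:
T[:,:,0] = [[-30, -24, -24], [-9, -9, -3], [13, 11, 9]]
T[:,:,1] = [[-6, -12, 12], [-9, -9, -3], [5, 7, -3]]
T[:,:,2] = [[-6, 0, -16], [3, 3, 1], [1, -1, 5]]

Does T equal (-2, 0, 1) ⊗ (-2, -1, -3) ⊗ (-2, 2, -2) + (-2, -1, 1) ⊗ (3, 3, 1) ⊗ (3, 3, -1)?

Reconstruct entry (0,0,0) from the claimed factors: Σₗ aₗ[0]bₗ[0]cₗ[0] = (-2)·(-2)·(-2) + (-2)·(3)·(3) = -26, but T[0,0,0] = -30. The claim is false.

No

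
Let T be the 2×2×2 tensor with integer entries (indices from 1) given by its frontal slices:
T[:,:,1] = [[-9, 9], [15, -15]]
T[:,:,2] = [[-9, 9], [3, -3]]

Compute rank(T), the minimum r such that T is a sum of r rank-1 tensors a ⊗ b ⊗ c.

2

Lower bound: in the mode-3 unfolding of T (rows indexed by k, columns by (i,j)) the 2×2 minor on rows k ∈ {1, 2}, columns (i,j) ∈ {(1,1), (2,1)} is det [[-9, 15], [-9, 3]] = 108 ≠ 0, so that unfolding has rank ≥ 2 and hence rank(T) ≥ 2 (CP rank is at least every unfolding rank, though it can be larger).
Upper bound: T[:,j,:] = b[j]·M for every slice, with b = [1, -1] and M = [[-9, -9], [15, 3]] (rows i, columns k).
Splitting M by its rows (i = 1, 2), M = [1, 0][-9, -9]ᵀ + [0, 1][15, 3]ᵀ.
Hence T = [1, 0] ⊗ [1, -1] ⊗ [-9, -9] + [0, 1] ⊗ [1, -1] ⊗ [15, 3], so rank(T) ≤ 2.
These bounds meet, so rank(T) = 2.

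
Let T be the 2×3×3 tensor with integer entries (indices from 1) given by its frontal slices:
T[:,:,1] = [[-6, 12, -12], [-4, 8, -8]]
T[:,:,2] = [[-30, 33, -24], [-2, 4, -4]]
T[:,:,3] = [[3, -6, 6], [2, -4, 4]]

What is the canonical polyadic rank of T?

2

Lower bound: the mode-2 unfolding of T (rows indexed by j, columns by (i,k) = (1,1), (1,2), (1,3), (2,1), (2,2), (2,3)) is [[-6, -30, 3, -4, -2, 2], [12, 33, -6, 8, 4, -4], [-12, -24, 6, -8, -4, 4]].
There the 2×2 minor on rows j ∈ {1, 2}, columns (i,k) ∈ {(1,1), (1,2)} is det [[-6, -30], [12, 33]] = 162 ≠ 0, so this unfolding has rank ≥ 2; CP rank is at least every unfolding rank, so rank(T) ≥ 2. (Flattening ranks never certify an upper bound on CP rank; for that we must actually write T with 2 rank-1 terms.)
Upper bound — finding two terms. Write S_k = T[:,:,k] for the frontal slices: S₁ = [[-6, 12, -12], [-4, 8, -8]], S₂ = [[-30, 33, -24], [-2, 4, -4]], S₃ = [[3, -6, 6], [2, -4, 4]].
If T = a₁ ⊗ b₁ ⊗ c₁ + a₂ ⊗ b₂ ⊗ c₂ then each S_k = c₁[k]·a₁b₁ᵀ + c₂[k]·a₂b₂ᵀ. S₁ and S₂ are linearly independent, so a₁b₁ᵀ and a₂b₂ᵀ must span the same plane of matrices: they are the rank-1 matrices of the form x·S₁ + y·S₂.
The 2×2 minor of x·S₁ + y·S₂ on rows {1,2}, columns {1,2} is −108·xy − 54·y² = (-54)·(y)(2·x + y), vanishing at (x:y) = (1:0) and (1:-2).
M₁ = S₁ = [[-6, 12, -12], [-4, 8, -8]] = (-2)·[3, 2][1, -2, 2]ᵀ and M₂ = S₁ − 2·S₂ = [[54, -54, 36], [0, 0, 0]] = 18·[1, 0][3, -3, 2]ᵀ, so take a₁ = [3, 2], b₁ = [1, -2, 2], a₂ = [1, 0], b₂ = [3, -3, 2].
Each slice is an integer combination of E₁ = a₁b₁ᵀ and E₂ = a₂b₂ᵀ: S₁ = −2·E₁, S₂ = −E₁ − 9·E₂, S₃ = E₁; reading off coefficients, c₁ = [-2, -1, 1] and c₂ = [0, -9, 0].
Hence T = [3, 2] ⊗ [1, -2, 2] ⊗ [-2, -1, 1] + [1, 0] ⊗ [3, -3, 2] ⊗ [0, -9, 0], so rank(T) ≤ 2.
These bounds meet, so rank(T) = 2.
Check entry T[2,3,1] = -8: (2)·(2)·(-2) + (0)·(2)·(0) = -8.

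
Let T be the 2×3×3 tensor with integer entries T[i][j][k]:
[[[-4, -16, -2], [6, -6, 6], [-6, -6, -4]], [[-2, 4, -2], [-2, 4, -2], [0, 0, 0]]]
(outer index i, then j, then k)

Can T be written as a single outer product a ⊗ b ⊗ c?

No

The mode-3 unfolding of T (rows indexed by k, columns by (i,j) = (0,0), (0,1), (0,2), (1,0), (1,1), (1,2)) is [[-4, 6, -6, -2, -2, 0], [-16, -6, -6, 4, 4, 0], [-2, 6, -4, -2, -2, 0]].
There the 3×3 minor on rows k ∈ {0, 1, 2}, columns (i,j) ∈ {(0,0), (0,1), (0,2)} is det [[-4, 6, -6], [-16, -6, -6], [-2, 6, -4]] = 96 ≠ 0, so this unfolding has rank ≥ 3; CP rank is at least every unfolding rank, so rank(T) ≥ 3.
In particular rank(T) ≥ 3 > 1, so T is not rank-1.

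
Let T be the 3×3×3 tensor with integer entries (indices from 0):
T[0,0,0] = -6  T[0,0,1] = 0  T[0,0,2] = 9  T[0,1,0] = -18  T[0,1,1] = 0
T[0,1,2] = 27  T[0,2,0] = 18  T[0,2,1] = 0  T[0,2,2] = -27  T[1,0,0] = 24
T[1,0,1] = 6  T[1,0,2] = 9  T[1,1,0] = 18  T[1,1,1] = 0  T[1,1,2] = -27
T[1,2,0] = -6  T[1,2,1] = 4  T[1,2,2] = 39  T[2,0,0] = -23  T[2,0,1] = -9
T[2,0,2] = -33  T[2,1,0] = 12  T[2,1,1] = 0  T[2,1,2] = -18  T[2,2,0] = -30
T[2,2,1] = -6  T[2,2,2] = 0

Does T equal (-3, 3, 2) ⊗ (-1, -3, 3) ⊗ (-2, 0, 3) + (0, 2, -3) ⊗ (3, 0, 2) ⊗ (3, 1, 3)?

Yes

Reconstruct entrywise from the claimed factors. For example, T[0,1,1] = 0 and Σₗ aₗ[0]bₗ[1]cₗ[1] = (-3)·(-3)·(0) + (0)·(0)·(1) = 0; checking all 27 entries, every one matches. The claim holds.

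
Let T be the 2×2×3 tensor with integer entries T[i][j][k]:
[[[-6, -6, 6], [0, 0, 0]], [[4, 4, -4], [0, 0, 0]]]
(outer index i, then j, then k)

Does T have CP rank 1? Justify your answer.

Yes

If T = a ⊗ b ⊗ c then every fibre of T is a multiple of the corresponding factor, so read the factors off the fibres through the nonzero entry T[0,0,0] = -6.
The mode-1 fibre T[:,0,0] = [-6, 4] gives a = [3, -2] (primitive direction); the mode-2 fibre T[0,:,0] = [-6, 0] gives b = [1, 0]; then c[k] = T[0,0,k] / (a[0]·b[0]) = [-6, -6, 6] / 3 = [-2, -2, 2].
Expanding [3, -2] ⊗ [1, 0] ⊗ [-2, -2, 2] reproduces all 12 entries of T, so T = [3, -2] ⊗ [1, 0] ⊗ [-2, -2, 2] and rank(T) ≤ 1.
Equivalently every frontal slice T[:,:,k] is c[k] times the rank-1 matrix [3, -2] ⊗ [1, 0]. So T has rank 1 (it is nonzero).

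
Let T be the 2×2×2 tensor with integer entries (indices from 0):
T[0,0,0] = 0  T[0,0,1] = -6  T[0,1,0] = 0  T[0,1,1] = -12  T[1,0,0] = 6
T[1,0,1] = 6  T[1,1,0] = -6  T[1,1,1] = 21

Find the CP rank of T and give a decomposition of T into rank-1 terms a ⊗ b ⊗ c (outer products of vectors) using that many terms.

Lower bound: the mode-1 unfolding of T (rows indexed by i, columns by (j,k) = (0,0), (0,1), (1,0), (1,1)) is [[0, -6, 0, -12], [6, 6, -6, 21]].
There the 2×2 minor on rows i ∈ {0, 1}, columns (j,k) ∈ {(0,0), (0,1)} is det [[0, -6], [6, 6]] = 36 ≠ 0, so this unfolding has rank ≥ 2; CP rank is at least every unfolding rank, so rank(T) ≥ 2. (Flattening ranks never certify an upper bound on CP rank; for that we must actually write T with 2 rank-1 terms.)
Upper bound — finding two terms. Write S_k = T[:,:,k] for the frontal slices: S₀ = [[0, 0], [6, -6]], S₁ = [[-6, -12], [6, 21]].
If T = a₁ ⊗ b₁ ⊗ c₁ + a₂ ⊗ b₂ ⊗ c₂ then each S_k = c₁[k]·a₁b₁ᵀ + c₂[k]·a₂b₂ᵀ. S₀ and S₁ are linearly independent, so a₁b₁ᵀ and a₂b₂ᵀ must span the same plane of matrices: they are the rank-1 matrices of the form x·S₀ + y·S₁.
det(x·S₀ + y·S₁) is 108·xy − 54·y² = 54·(2·x − y)(y), vanishing at (x:y) = (1:2) and (1:0).
M₁ = S₀ + 2·S₁ = [[-12, -24], [18, 36]] = (-6)·[2, -3][1, 2]ᵀ and M₂ = S₀ = [[0, 0], [6, -6]] = 6·[0, 1][1, -1]ᵀ, so take a₁ = [2, -3], b₁ = [1, 2], a₂ = [0, 1], b₂ = [1, -1].
Each slice is an integer combination of E₁ = a₁b₁ᵀ and E₂ = a₂b₂ᵀ: S₀ = 6·E₂, S₁ = −3·E₁ − 3·E₂; reading off coefficients, c₁ = [0, -3] and c₂ = [6, -3].
Hence T = [2, -3] ⊗ [1, 2] ⊗ [0, -3] + [0, 1] ⊗ [1, -1] ⊗ [6, -3], so rank(T) ≤ 2.
These bounds meet, so rank(T) = 2.
Check entry T[0,1,0] = 0: (2)·(2)·(0) + (0)·(-1)·(6) = 0.

rank(T) = 2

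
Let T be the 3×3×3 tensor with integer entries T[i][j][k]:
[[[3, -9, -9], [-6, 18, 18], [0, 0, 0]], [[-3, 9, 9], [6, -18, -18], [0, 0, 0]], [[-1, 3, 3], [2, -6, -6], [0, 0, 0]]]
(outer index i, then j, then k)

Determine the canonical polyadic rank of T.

Lower bound: T ≠ 0 (e.g. T[0,0,0] = 3), so rank(T) ≥ 1.
Upper bound: the mode-1 fibre T[:,0,0] = [3, -3, -1] gives a = [3, -3, -1] (primitive direction); the mode-2 fibre T[0,:,0] = [3, -6, 0] gives b = [1, -2, 0]; then c[k] = T[0,0,k] / (a[0]·b[0]) = [3, -9, -9] / 3 = [1, -3, -3].
Expanding [3, -3, -1] (x) [1, -2, 0] (x) [1, -3, -3] reproduces all 27 entries of T, so T = [3, -3, -1] (x) [1, -2, 0] (x) [1, -3, -3] and rank(T) ≤ 1.
These bounds meet, so rank(T) = 1.

1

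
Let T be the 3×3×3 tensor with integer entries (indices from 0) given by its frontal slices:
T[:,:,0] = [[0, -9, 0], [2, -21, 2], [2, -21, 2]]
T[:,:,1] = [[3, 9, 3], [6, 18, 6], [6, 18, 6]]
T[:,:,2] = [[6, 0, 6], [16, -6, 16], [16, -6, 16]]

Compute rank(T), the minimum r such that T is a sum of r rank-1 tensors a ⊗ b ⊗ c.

2

Lower bound: the mode-2 unfolding of T (rows indexed by j, columns by (i,k) = (0,0), (0,1), (0,2), (1,0), (1,1), (1,2), (2,0), (2,1), (2,2)) is [[0, 3, 6, 2, 6, 16, 2, 6, 16], [-9, 9, 0, -21, 18, -6, -21, 18, -6], [0, 3, 6, 2, 6, 16, 2, 6, 16]].
There the 2×2 minor on rows j ∈ {0, 1}, columns (i,k) ∈ {(0,0), (0,1)} is det [[0, 3], [-9, 9]] = 27 ≠ 0, so this unfolding has rank ≥ 2; CP rank is at least every unfolding rank, so rank(T) ≥ 2. (Flattening ranks never certify an upper bound on CP rank; for that we must actually write T with 2 rank-1 terms.)
Upper bound — finding two terms. Write S_k = T[:,:,k] for the frontal slices: S₀ = [[0, -9, 0], [2, -21, 2], [2, -21, 2]], S₁ = [[3, 9, 3], [6, 18, 6], [6, 18, 6]], S₂ = [[6, 0, 6], [16, -6, 16], [16, -6, 16]].
If T = a₁ ⊗ b₁ ⊗ c₁ + a₂ ⊗ b₂ ⊗ c₂ then each S_k = c₁[k]·a₁b₁ᵀ + c₂[k]·a₂b₂ᵀ. S₀ and S₁ are linearly independent, so a₁b₁ᵀ and a₂b₂ᵀ must span the same plane of matrices: they are the rank-1 matrices of the form x·S₀ + y·S₁.
The 2×2 minor of x·S₀ + y·S₁ on rows {0,1}, columns {0,1} is 18·x² − 27·xy = 9·(2·x − 3·y)(x), vanishing at (x:y) = (3:2) and (0:1).
M₁ = 3·S₀ + 2·S₁ = [[6, -9, 6], [18, -27, 18], [18, -27, 18]] = 3·[1, 3, 3][2, -3, 2]ᵀ and M₂ = S₁ = [[3, 9, 3], [6, 18, 6], [6, 18, 6]] = 3·[1, 2, 2][1, 3, 1]ᵀ, so take a₁ = [1, 3, 3], b₁ = [2, -3, 2], a₂ = [1, 2, 2], b₂ = [1, 3, 1].
Each slice is an integer combination of E₁ = a₁b₁ᵀ and E₂ = a₂b₂ᵀ: S₀ = E₁ − 2·E₂, S₁ = 3·E₂, S₂ = 2·E₁ + 2·E₂; reading off coefficients, c₁ = [1, 0, 2] and c₂ = [-2, 3, 2].
Hence T = [1, 3, 3] ⊗ [2, -3, 2] ⊗ [1, 0, 2] + [1, 2, 2] ⊗ [1, 3, 1] ⊗ [-2, 3, 2], so rank(T) ≤ 2.
These bounds meet, so rank(T) = 2.
Check entry T[1,0,0] = 2: (3)·(2)·(1) + (2)·(1)·(-2) = 2.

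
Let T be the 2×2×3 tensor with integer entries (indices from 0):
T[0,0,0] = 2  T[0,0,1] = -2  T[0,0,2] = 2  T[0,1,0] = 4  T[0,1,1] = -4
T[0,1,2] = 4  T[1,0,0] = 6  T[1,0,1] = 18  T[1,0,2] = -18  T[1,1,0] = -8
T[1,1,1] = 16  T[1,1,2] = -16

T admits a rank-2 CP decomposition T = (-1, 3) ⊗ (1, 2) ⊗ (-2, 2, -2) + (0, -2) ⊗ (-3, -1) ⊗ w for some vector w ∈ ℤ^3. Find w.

w = (2, 2, -2)

Subtract the known terms from T to get the rank-1 residual R = (0, -2) ⊗ (-3, -1) ⊗ w, so R[i,j,k] = a[i]·b[j]·w[k]. Pick indices with nonzero a[1]·b[0] = (-2)·(-3) = 6. Only the fibre through (1,0,·) is needed: R[1,0,:] = T[1,0,:] − Σₗ aₗ[1]bₗ[0]cₗ = [6, 18, -18] − (3)·(1)·(-2, 2, -2) = [12, 12, -12]. Then w[k] = R[1,0,k] / 6 for each k, giving w = [12, 12, -12] / 6 = (2, 2, -2).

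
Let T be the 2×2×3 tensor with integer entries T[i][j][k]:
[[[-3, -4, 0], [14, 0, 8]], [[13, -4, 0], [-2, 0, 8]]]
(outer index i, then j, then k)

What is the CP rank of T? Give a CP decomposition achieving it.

Lower bound: the mode-3 unfolding of T (rows indexed by k, columns by (i,j) = (0,0), (0,1), (1,0), (1,1)) is [[-3, 14, 13, -2], [-4, 0, -4, 0], [0, 8, 0, 8]].
There the 3×3 minor on rows k ∈ {0, 1, 2}, columns (i,j) ∈ {(0,0), (0,1), (1,0)} is det [[-3, 14, 13], [-4, 0, -4], [0, 8, 0]] = -512 ≠ 0, so this unfolding has rank ≥ 3; CP rank is at least every unfolding rank, so rank(T) ≥ 3. (Unfolding ranks only ever bound the CP rank from below — rank(T) can be strictly larger than all of them — so the matching upper bound has to come from an explicit 3-term decomposition.)
Upper bound: T is a sum of 3 rank-1 terms, T = [1, -1] ⊗ [1, -1] ⊗ [-8, 0, 0] + [1, 1] ⊗ [1, -2] ⊗ [1, -2, -2] + [1, 1] ⊗ [1, 2] ⊗ [4, -2, 2] (written with every a and b primitive with positive leading entry and the scale carried by c; CP decompositions are not unique, and this one is verified by expanding entrywise), so rank(T) ≤ 3.
These bounds meet, so rank(T) = 3.

rank(T) = 3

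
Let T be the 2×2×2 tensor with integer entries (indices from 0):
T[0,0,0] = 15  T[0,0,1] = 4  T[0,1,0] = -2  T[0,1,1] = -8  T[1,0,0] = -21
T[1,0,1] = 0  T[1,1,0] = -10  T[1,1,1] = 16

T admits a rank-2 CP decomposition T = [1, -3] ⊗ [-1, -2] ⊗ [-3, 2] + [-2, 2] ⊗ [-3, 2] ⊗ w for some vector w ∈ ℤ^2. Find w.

w = [2, 1]

Subtract the known terms from T to get the rank-1 residual R = [-2, 2] ⊗ [-3, 2] ⊗ w, so R[i,j,k] = a[i]·b[j]·w[k]. Pick indices with nonzero a[0]·b[0] = (-2)·(-3) = 6. Only the fibre through (0,0,·) is needed: R[0,0,:] = T[0,0,:] − Σₗ aₗ[0]bₗ[0]cₗ = [15, 4] − (1)·(-1)·[-3, 2] = [12, 6]. Then w[k] = R[0,0,k] / 6 for each k, giving w = [12, 6] / 6 = [2, 1].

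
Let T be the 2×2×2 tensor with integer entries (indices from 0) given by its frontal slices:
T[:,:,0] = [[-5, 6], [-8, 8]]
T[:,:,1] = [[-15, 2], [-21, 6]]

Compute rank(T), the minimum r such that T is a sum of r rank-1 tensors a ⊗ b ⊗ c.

Lower bound: the mode-2 unfolding of T (rows indexed by j, columns by (i,k) = (0,0), (0,1), (1,0), (1,1)) is [[-5, -15, -8, -21], [6, 2, 8, 6]].
There the 2×2 minor on rows j ∈ {0, 1}, columns (i,k) ∈ {(0,0), (0,1)} is det [[-5, -15], [6, 2]] = 80 ≠ 0, so this unfolding has rank ≥ 2; CP rank is at least every unfolding rank, so rank(T) ≥ 2. (This is only a lower bound: in general the CP rank may exceed every unfolding rank, so we still need to exhibit 2 rank-1 terms summing to T.)
Upper bound — finding two terms. Write S_k = T[:,:,k] for the frontal slices: S₀ = [[-5, 6], [-8, 8]], S₁ = [[-15, 2], [-21, 6]].
If T = a₁ ⊗ b₁ ⊗ c₁ + a₂ ⊗ b₂ ⊗ c₂ then each S_k = c₁[k]·a₁b₁ᵀ + c₂[k]·a₂b₂ᵀ. S₀ and S₁ are linearly independent, so a₁b₁ᵀ and a₂b₂ᵀ must span the same plane of matrices: they are the rank-1 matrices of the form x·S₀ + y·S₁.
det(x·S₀ + y·S₁) is 8·x² − 8·xy − 48·y² = 8·(x − 3·y)(x + 2·y), vanishing at (x:y) = (3:1) and (2:-1).
M₁ = 3·S₀ + S₁ = [[-30, 20], [-45, 30]] = (-5)·[2, 3][3, -2]ᵀ and M₂ = 2·S₀ − S₁ = [[5, 10], [5, 10]] = 5·[1, 1][1, 2]ᵀ, so take a₁ = [2, 3], b₁ = [3, -2], a₂ = [1, 1], b₂ = [1, 2].
Each slice is an integer combination of E₁ = a₁b₁ᵀ and E₂ = a₂b₂ᵀ: S₀ = −E₁ + E₂, S₁ = −2·E₁ − 3·E₂; reading off coefficients, c₁ = [-1, -2] and c₂ = [1, -3].
Hence T = [2, 3] ⊗ [3, -2] ⊗ [-1, -2] + [1, 1] ⊗ [1, 2] ⊗ [1, -3], so rank(T) ≤ 2.
These bounds meet, so rank(T) = 2.

2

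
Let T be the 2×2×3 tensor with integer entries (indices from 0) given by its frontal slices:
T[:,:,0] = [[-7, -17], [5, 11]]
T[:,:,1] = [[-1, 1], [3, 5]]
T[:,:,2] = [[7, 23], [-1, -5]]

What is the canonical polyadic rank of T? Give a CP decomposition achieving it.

Lower bound: the mode-2 unfolding of T (rows indexed by j, columns by (i,k) = (0,0), (0,1), (0,2), (1,0), (1,1), (1,2)) is [[-7, -1, 7, 5, 3, -1], [-17, 1, 23, 11, 5, -5]].
There the 2×2 minor on rows j ∈ {0, 1}, columns (i,k) ∈ {(0,0), (0,1)} is det [[-7, -1], [-17, 1]] = -24 ≠ 0, so this unfolding has rank ≥ 2; CP rank is at least every unfolding rank, so rank(T) ≥ 2. (Flattening ranks never certify an upper bound on CP rank; for that we must actually write T with 2 rank-1 terms.)
Upper bound — finding two terms. Write S_k = T[:,:,k] for the frontal slices: S₀ = [[-7, -17], [5, 11]], S₁ = [[-1, 1], [3, 5]], S₂ = [[7, 23], [-1, -5]].
If T = a₁ ⊗ b₁ ⊗ c₁ + a₂ ⊗ b₂ ⊗ c₂ then each S_k = c₁[k]·a₁b₁ᵀ + c₂[k]·a₂b₂ᵀ. S₀ and S₁ are linearly independent, so a₁b₁ᵀ and a₂b₂ᵀ must span the same plane of matrices: they are the rank-1 matrices of the form x·S₀ + y·S₁.
det(x·S₀ + y·S₁) is 8·x² − 8·y² = 8·(x − y)(x + y), vanishing at (x:y) = (1:1) and (1:-1).
M₁ = S₀ + S₁ = [[-8, -16], [8, 16]] = (-8)·[1, -1][1, 2]ᵀ and M₂ = S₀ − S₁ = [[-6, -18], [2, 6]] = (-2)·[3, -1][1, 3]ᵀ, so take a₁ = [1, -1], b₁ = [1, 2], a₂ = [3, -1], b₂ = [1, 3].
Each slice is an integer combination of E₁ = a₁b₁ᵀ and E₂ = a₂b₂ᵀ: S₀ = −4·E₁ − E₂, S₁ = −4·E₁ + E₂, S₂ = −2·E₁ + 3·E₂; reading off coefficients, c₁ = [-4, -4, -2] and c₂ = [-1, 1, 3].
Hence T = [1, -1] ⊗ [1, 2] ⊗ [-4, -4, -2] + [3, -1] ⊗ [1, 3] ⊗ [-1, 1, 3], so rank(T) ≤ 2.
These bounds meet, so rank(T) = 2.
Check entry T[1,0,2] = -1: (-1)·(1)·(-2) + (-1)·(1)·(3) = -1.

rank(T) = 2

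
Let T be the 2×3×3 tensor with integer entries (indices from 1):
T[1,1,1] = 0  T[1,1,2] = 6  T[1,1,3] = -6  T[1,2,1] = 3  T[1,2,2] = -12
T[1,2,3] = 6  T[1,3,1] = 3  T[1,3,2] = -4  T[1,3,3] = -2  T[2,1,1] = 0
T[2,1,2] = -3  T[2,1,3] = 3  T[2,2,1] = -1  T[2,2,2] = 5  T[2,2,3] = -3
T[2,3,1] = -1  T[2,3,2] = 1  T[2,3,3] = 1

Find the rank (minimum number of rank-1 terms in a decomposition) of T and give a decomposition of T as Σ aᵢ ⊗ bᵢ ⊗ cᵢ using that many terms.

Lower bound: the mode-1 unfolding of T (rows indexed by i, columns by (j,k) = (1,1), (1,2), (1,3), (2,1), (2,2), (2,3), (3,1), (3,2), (3,3)) is [[0, 6, -6, 3, -12, 6, 3, -4, -2], [0, -3, 3, -1, 5, -3, -1, 1, 1]].
There the 2×2 minor on rows i ∈ {1, 2}, columns (j,k) ∈ {(1,2), (2,1)} is det [[6, 3], [-3, -1]] = 3 ≠ 0, so this unfolding has rank ≥ 2; CP rank is at least every unfolding rank, so rank(T) ≥ 2. (This is only a lower bound: in general the CP rank may exceed every unfolding rank, so we still need to exhibit 2 rank-1 terms summing to T.)
Upper bound — finding two terms. Write S_k = T[:,:,k] for the frontal slices: S₁ = [[0, 3, 3], [0, -1, -1]], S₂ = [[6, -12, -4], [-3, 5, 1]], S₃ = [[-6, 6, -2], [3, -3, 1]].
If T = a₁ ⊗ b₁ ⊗ c₁ + a₂ ⊗ b₂ ⊗ c₂ then each S_k = c₁[k]·a₁b₁ᵀ + c₂[k]·a₂b₂ᵀ. S₁ and S₂ are linearly independent, so a₁b₁ᵀ and a₂b₂ᵀ must span the same plane of matrices: they are the rank-1 matrices of the form x·S₁ + y·S₂.
The 2×2 minor of x·S₁ + y·S₂ on rows {1,2}, columns {1,2} is 3·xy − 6·y² = 3·(x − 2·y)(y), vanishing at (x:y) = (2:1) and (1:0).
M₁ = 2·S₁ + S₂ = [[6, -6, 2], [-3, 3, -1]] = [2, -1][3, -3, 1]ᵀ and M₂ = S₁ = [[0, 3, 3], [0, -1, -1]] = [3, -1][0, 1, 1]ᵀ, so take a₁ = [2, -1], b₁ = [3, -3, 1], a₂ = [3, -1], b₂ = [0, 1, 1].
Each slice is an integer combination of E₁ = a₁b₁ᵀ and E₂ = a₂b₂ᵀ: S₁ = E₂, S₂ = E₁ − 2·E₂, S₃ = −E₁; reading off coefficients, c₁ = [0, 1, -1] and c₂ = [1, -2, 0].
Hence T = [2, -1] ⊗ [3, -3, 1] ⊗ [0, 1, -1] + [3, -1] ⊗ [0, 1, 1] ⊗ [1, -2, 0], so rank(T) ≤ 2.
These bounds meet, so rank(T) = 2.

rank(T) = 2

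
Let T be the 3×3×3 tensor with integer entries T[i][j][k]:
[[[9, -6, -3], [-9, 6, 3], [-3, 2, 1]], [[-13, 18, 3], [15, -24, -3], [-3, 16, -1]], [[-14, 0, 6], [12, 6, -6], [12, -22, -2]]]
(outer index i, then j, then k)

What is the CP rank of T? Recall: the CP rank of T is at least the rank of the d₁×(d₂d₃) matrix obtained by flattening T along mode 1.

Lower bound: the mode-3 unfolding of T (rows indexed by k, columns by (i,j) = (0,0), (0,1), (0,2), (1,0), (1,1), (1,2), (2,0), (2,1), (2,2)) is [[9, -9, -3, -13, 15, -3, -14, 12, 12], [-6, 6, 2, 18, -24, 16, 0, 6, -22], [-3, 3, 1, 3, -3, -1, 6, -6, -2]].
There the 2×2 minor on rows k ∈ {0, 1}, columns (i,j) ∈ {(0,0), (1,0)} is det [[9, -13], [-6, 18]] = 84 ≠ 0, so this unfolding has rank ≥ 2; CP rank is at least every unfolding rank, so rank(T) ≥ 2. (Flattening ranks never certify an upper bound on CP rank; for that we must actually write T with 2 rank-1 terms.)
Upper bound — finding two terms. Write S_k = T[:,:,k] for the frontal slices: S₀ = [[9, -9, -3], [-13, 15, -3], [-14, 12, 12]], S₁ = [[-6, 6, 2], [18, -24, 16], [0, 6, -22]], S₂ = [[-3, 3, 1], [3, -3, -1], [6, -6, -2]].
If T = a₁ ⊗ b₁ ⊗ c₁ + a₂ ⊗ b₂ ⊗ c₂ then each S_k = c₁[k]·a₁b₁ᵀ + c₂[k]·a₂b₂ᵀ. S₀ and S₁ are linearly independent, so a₁b₁ᵀ and a₂b₂ᵀ must span the same plane of matrices: they are the rank-1 matrices of the form x·S₀ + y·S₁.
The 2×2 minor of x·S₀ + y·S₁ on rows {0,1}, columns {0,1} is 18·x² − 66·xy + 36·y² = 6·(x − 3·y)(3·x − 2·y), vanishing at (x:y) = (3:1) and (2:3).
M₁ = 3·S₀ + S₁ = [[21, -21, -7], [-21, 21, 7], [-42, 42, 14]] = 7·(1, -1, -2)(3, -3, -1)ᵀ and M₂ = 2·S₀ + 3·S₁ = [[0, 0, 0], [28, -42, 42], [-28, 42, -42]] = 14·(0, 1, -1)(2, -3, 3)ᵀ, so take a₁ = (1, -1, -2), b₁ = (3, -3, -1), a₂ = (0, 1, -1), b₂ = (2, -3, 3).
Each slice is an integer combination of E₁ = a₁b₁ᵀ and E₂ = a₂b₂ᵀ: S₀ = 3·E₁ − 2·E₂, S₁ = −2·E₁ + 6·E₂, S₂ = −E₁; reading off coefficients, c₁ = (3, -2, -1) and c₂ = (-2, 6, 0).
Hence T = (1, -1, -2) ⊗ (3, -3, -1) ⊗ (3, -2, -1) + (0, 1, -1) ⊗ (2, -3, 3) ⊗ (-2, 6, 0), so rank(T) ≤ 2.
These bounds meet, so rank(T) = 2.

2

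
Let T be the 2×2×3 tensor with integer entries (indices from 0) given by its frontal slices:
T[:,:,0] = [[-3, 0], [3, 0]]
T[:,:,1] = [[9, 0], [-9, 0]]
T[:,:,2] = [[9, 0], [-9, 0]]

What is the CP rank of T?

1

Lower bound: T ≠ 0 (e.g. T[0,0,0] = -3), so rank(T) ≥ 1.
Upper bound: the mode-1 fibre T[:,0,0] = [-3, 3] gives a = (1, -1) (primitive direction); the mode-2 fibre T[0,:,0] = [-3, 0] gives b = (1, 0); then c[k] = T[0,0,k] / (a[0]·b[0]) = [-3, 9, 9] / 1 = (-3, 9, 9).
Expanding (1, -1) (x) (1, 0) (x) (-3, 9, 9) reproduces all 12 entries of T, so T = (1, -1) (x) (1, 0) (x) (-3, 9, 9) and rank(T) ≤ 1.
These bounds meet, so rank(T) = 1.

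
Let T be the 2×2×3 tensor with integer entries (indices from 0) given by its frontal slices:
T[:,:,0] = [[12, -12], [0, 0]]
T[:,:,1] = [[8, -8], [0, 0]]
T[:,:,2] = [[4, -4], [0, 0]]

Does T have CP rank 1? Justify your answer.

If T = a ⊗ b ⊗ c then every fibre of T is a multiple of the corresponding factor, so read the factors off the fibres through the nonzero entry T[0,0,0] = 12.
The mode-1 fibre T[:,0,0] = [12, 0] gives a = [1, 0] (primitive direction); the mode-2 fibre T[0,:,0] = [12, -12] gives b = [1, -1]; then c[k] = T[0,0,k] / (a[0]·b[0]) = [12, 8, 4] / 1 = [12, 8, 4].
Expanding [1, 0] ⊗ [1, -1] ⊗ [12, 8, 4] reproduces all 12 entries of T, so T = [1, 0] ⊗ [1, -1] ⊗ [12, 8, 4] and rank(T) ≤ 1.
Equivalently every frontal slice T[:,:,k] is c[k] times the rank-1 matrix [1, 0] ⊗ [1, -1]. So T has rank 1 (it is nonzero).

Yes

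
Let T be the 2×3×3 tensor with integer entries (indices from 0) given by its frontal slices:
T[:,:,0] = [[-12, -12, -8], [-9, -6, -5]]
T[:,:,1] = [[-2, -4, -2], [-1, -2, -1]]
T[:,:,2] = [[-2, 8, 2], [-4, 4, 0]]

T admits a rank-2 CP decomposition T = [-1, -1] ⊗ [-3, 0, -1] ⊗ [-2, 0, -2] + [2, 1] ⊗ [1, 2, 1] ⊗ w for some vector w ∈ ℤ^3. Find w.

w = [-3, -1, 2]

Subtract the known terms from T to get the rank-1 residual R = [2, 1] ⊗ [1, 2, 1] ⊗ w, so R[i,j,k] = a[i]·b[j]·w[k]. Pick indices with nonzero a[0]·b[0] = (2)·(1) = 2. Only the fibre through (0,0,·) is needed: R[0,0,:] = T[0,0,:] − Σₗ aₗ[0]bₗ[0]cₗ = [-12, -2, -2] − (-1)·(-3)·[-2, 0, -2] = [-6, -2, 4]. Then w[k] = R[0,0,k] / 2 for each k, giving w = [-6, -2, 4] / 2 = [-3, -1, 2].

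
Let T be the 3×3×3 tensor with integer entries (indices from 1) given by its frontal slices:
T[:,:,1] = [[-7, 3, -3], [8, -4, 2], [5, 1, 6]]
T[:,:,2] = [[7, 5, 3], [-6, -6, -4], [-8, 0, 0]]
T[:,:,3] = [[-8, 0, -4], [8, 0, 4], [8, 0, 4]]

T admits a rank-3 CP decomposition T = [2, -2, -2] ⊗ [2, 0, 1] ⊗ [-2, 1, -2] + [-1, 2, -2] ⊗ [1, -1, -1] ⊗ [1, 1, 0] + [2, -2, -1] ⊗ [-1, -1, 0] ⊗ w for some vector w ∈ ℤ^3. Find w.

Subtract the known terms from T to get the rank-1 residual R = [2, -2, -1] ⊗ [-1, -1, 0] ⊗ w, so R[i,j,k] = a[i]·b[j]·w[k]. Pick indices with nonzero a[1]·b[1] = (2)·(-1) = -2. Only the fibre through (1,1,·) is needed: R[1,1,:] = T[1,1,:] − Σₗ aₗ[1]bₗ[1]cₗ = [-7, 7, -8] − (2)·(2)·[-2, 1, -2] − (-1)·(1)·[1, 1, 0] = [2, 4, 0]. Then w[k] = R[1,1,k] / -2 for each k, giving w = [2, 4, 0] / -2 = [-1, -2, 0].

w = [-1, -2, 0]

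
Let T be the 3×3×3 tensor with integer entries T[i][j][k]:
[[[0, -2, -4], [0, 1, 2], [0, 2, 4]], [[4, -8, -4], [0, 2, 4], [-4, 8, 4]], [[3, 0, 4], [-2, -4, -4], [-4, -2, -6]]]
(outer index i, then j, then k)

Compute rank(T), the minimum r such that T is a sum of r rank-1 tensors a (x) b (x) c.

Lower bound: the mode-2 unfolding of T (rows indexed by j, columns by (i,k) = (0,0), (0,1), (0,2), (1,0), (1,1), (1,2), (2,0), (2,1), (2,2)) is [[0, -2, -4, 4, -8, -4, 3, 0, 4], [0, 1, 2, 0, 2, 4, -2, -4, -4], [0, 2, 4, -4, 8, 4, -4, -2, -6]].
There the 3×3 minor on rows j ∈ {0, 1, 2}, columns (i,k) ∈ {(0,1), (1,0), (2,0)} is det [[-2, 4, 3], [1, 0, -2], [2, -4, -4]] = 4 ≠ 0, so this unfolding has rank ≥ 3; CP rank is at least every unfolding rank, so rank(T) ≥ 3. (This is only a lower bound: in general the CP rank may exceed every unfolding rank, so we still need to exhibit 3 rank-1 terms summing to T.)
Upper bound: T is a sum of 3 rank-1 terms, T = [0, 0, 1] (x) [1, -2, -2] (x) [1, 2, 2] + [0, 2, 1] (x) [1, 0, -1] (x) [2, -2, 2] + [1, 2, 0] (x) [2, -1, -2] (x) [0, -1, -2] (one valid choice — decompositions are not unique — normalised so each a, b is primitive with positive first nonzero entry; check it by expanding all entries), so rank(T) ≤ 3.
These bounds meet, so rank(T) = 3.

3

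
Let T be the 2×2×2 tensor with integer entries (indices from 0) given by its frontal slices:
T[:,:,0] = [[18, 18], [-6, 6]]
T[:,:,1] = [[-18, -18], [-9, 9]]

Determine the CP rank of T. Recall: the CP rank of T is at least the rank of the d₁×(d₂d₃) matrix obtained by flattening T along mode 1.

Lower bound: the mode-1 unfolding of T (rows indexed by i, columns by (j,k) = (0,0), (0,1), (1,0), (1,1)) is [[18, -18, 18, -18], [-6, -9, 6, 9]].
There the 2×2 minor on rows i ∈ {0, 1}, columns (j,k) ∈ {(0,0), (0,1)} is det [[18, -18], [-6, -9]] = -270 ≠ 0, so this unfolding has rank ≥ 2; CP rank is at least every unfolding rank, so rank(T) ≥ 2. (Flattening ranks never certify an upper bound on CP rank; for that we must actually write T with 2 rank-1 terms.)
Upper bound — finding two terms. Write S_k = T[:,:,k] for the frontal slices: S₀ = [[18, 18], [-6, 6]], S₁ = [[-18, -18], [-9, 9]].
If T = a₁ ⊗ b₁ ⊗ c₁ + a₂ ⊗ b₂ ⊗ c₂ then each S_k = c₁[k]·a₁b₁ᵀ + c₂[k]·a₂b₂ᵀ. S₀ and S₁ are linearly independent, so a₁b₁ᵀ and a₂b₂ᵀ must span the same plane of matrices: they are the rank-1 matrices of the form x·S₀ + y·S₁.
det(x·S₀ + y·S₁) is 216·x² + 108·xy − 324·y² = 108·(2·x + 3·y)(x − y), vanishing at (x:y) = (3:-2) and (1:1).
M₁ = 3·S₀ − 2·S₁ = [[90, 90], [0, 0]] = 90·[1, 0][1, 1]ᵀ and M₂ = S₀ + S₁ = [[0, 0], [-15, 15]] = (-15)·[0, 1][1, -1]ᵀ, so take a₁ = [1, 0], b₁ = [1, 1], a₂ = [0, 1], b₂ = [1, -1].
Each slice is an integer combination of E₁ = a₁b₁ᵀ and E₂ = a₂b₂ᵀ: S₀ = 18·E₁ − 6·E₂, S₁ = −18·E₁ − 9·E₂; reading off coefficients, c₁ = [18, -18] and c₂ = [-6, -9].
Hence T = [1, 0] ⊗ [1, 1] ⊗ [18, -18] + [0, 1] ⊗ [1, -1] ⊗ [-6, -9], so rank(T) ≤ 2.
These bounds meet, so rank(T) = 2.
Check entry T[0,0,0] = 18: (1)·(1)·(18) + (0)·(1)·(-6) = 18.

2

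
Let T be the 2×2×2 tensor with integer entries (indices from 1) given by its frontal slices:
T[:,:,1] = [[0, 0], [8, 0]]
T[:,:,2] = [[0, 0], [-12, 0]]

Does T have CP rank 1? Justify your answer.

The mode-1 fibre T[:,1,1] = [0, 8] gives a = (0, 1) (primitive direction); the mode-2 fibre T[2,:,1] = [8, 0] gives b = (1, 0); then c[k] = T[2,1,k] / (a[2]·b[1]) = [8, -12] / 1 = (8, -12).
Expanding (0, 1) ⊗ (1, 0) ⊗ (8, -12) reproduces all 8 entries of T, so T = (0, 1) ⊗ (1, 0) ⊗ (8, -12) and rank(T) ≤ 1.
Equivalently every frontal slice T[:,:,k] is c[k] times the rank-1 matrix (0, 1) ⊗ (1, 0). So T has rank 1 (it is nonzero).

Yes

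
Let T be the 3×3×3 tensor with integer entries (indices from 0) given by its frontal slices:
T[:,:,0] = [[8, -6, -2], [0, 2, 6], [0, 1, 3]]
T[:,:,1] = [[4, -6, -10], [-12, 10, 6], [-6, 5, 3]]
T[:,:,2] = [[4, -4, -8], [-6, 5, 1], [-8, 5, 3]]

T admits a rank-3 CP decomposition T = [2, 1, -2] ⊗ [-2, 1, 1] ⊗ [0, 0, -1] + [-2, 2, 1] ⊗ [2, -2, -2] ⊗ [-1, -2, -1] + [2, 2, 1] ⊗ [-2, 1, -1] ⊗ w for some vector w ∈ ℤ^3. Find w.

w = [-1, 1, 1]

Subtract the known terms from T to get the rank-1 residual R = [2, 2, 1] ⊗ [-2, 1, -1] ⊗ w, so R[i,j,k] = a[i]·b[j]·w[k]. Pick indices with nonzero a[0]·b[0] = (2)·(-2) = -4. Only the fibre through (0,0,·) is needed: R[0,0,:] = T[0,0,:] − Σₗ aₗ[0]bₗ[0]cₗ = [8, 4, 4] − (2)·(-2)·[0, 0, -1] − (-2)·(2)·[-1, -2, -1] = [4, -4, -4]. Then w[k] = R[0,0,k] / -4 for each k, giving w = [4, -4, -4] / -4 = [-1, 1, 1].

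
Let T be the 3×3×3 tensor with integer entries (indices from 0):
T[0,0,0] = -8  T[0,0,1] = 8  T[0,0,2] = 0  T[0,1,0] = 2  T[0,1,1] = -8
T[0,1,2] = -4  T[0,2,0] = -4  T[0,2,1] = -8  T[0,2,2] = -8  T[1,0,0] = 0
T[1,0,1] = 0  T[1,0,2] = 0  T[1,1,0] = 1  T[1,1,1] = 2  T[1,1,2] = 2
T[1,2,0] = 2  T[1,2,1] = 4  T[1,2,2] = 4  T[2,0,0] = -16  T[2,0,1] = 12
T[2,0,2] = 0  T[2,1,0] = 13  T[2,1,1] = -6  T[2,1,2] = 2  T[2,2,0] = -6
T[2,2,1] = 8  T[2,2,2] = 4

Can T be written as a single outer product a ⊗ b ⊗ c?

The mode-3 unfolding of T (rows indexed by k, columns by (i,j) = (0,0), (0,1), (0,2), (1,0), (1,1), (1,2), (2,0), (2,1), (2,2)) is [[-8, 2, -4, 0, 1, 2, -16, 13, -6], [8, -8, -8, 0, 2, 4, 12, -6, 8], [0, -4, -8, 0, 2, 4, 0, 2, 4]].
There the 3×3 minor on rows k ∈ {0, 1, 2}, columns (i,j) ∈ {(0,0), (0,1), (2,0)} is det [[-8, 2, -16], [8, -8, 12], [0, -4, 0]] = 128 ≠ 0, so this unfolding has rank ≥ 3; CP rank is at least every unfolding rank, so rank(T) ≥ 3.
In particular rank(T) ≥ 3 > 1, so T is not rank-1.

No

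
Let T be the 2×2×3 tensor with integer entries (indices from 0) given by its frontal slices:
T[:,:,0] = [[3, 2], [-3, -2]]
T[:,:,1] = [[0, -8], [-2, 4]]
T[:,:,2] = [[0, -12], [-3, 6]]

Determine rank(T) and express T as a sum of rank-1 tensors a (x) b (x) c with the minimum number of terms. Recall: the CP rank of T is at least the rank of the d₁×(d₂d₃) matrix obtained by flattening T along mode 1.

rank(T) = 2

Lower bound: the mode-3 unfolding of T (rows indexed by k, columns by (i,j) = (0,0), (0,1), (1,0), (1,1)) is [[3, 2, -3, -2], [0, -8, -2, 4], [0, -12, -3, 6]].
There the 2×2 minor on rows k ∈ {0, 1}, columns (i,j) ∈ {(0,0), (0,1)} is det [[3, 2], [0, -8]] = -24 ≠ 0, so this unfolding has rank ≥ 2; CP rank is at least every unfolding rank, so rank(T) ≥ 2. (Unfolding ranks only ever bound the CP rank from below — rank(T) can be strictly larger than all of them — so the matching upper bound has to come from an explicit 2-term decomposition.)
Upper bound — finding two terms. Write S_k = T[:,:,k] for the frontal slices: S₀ = [[3, 2], [-3, -2]], S₁ = [[0, -8], [-2, 4]], S₂ = [[0, -12], [-3, 6]].
If T = a₁ (x) b₁ (x) c₁ + a₂ (x) b₂ (x) c₂ then each S_k = c₁[k]·a₁b₁ᵀ + c₂[k]·a₂b₂ᵀ. S₀ and S₁ are linearly independent, so a₁b₁ᵀ and a₂b₂ᵀ must span the same plane of matrices: they are the rank-1 matrices of the form x·S₀ + y·S₁.
det(x·S₀ + y·S₁) is −8·xy − 16·y² = (-8)·(x + 2·y)(y), vanishing at (x:y) = (2:-1) and (1:0).
M₁ = 2·S₀ − S₁ = [[6, 12], [-4, -8]] = 2·[3, -2][1, 2]ᵀ and M₂ = S₀ = [[3, 2], [-3, -2]] = [1, -1][3, 2]ᵀ, so take a₁ = [3, -2], b₁ = [1, 2], a₂ = [1, -1], b₂ = [3, 2].
Each slice is an integer combination of E₁ = a₁b₁ᵀ and E₂ = a₂b₂ᵀ: S₀ = E₂, S₁ = −2·E₁ + 2·E₂, S₂ = −3·E₁ + 3·E₂; reading off coefficients, c₁ = [0, -2, -3] and c₂ = [1, 2, 3].
Hence T = [3, -2] (x) [1, 2] (x) [0, -2, -3] + [1, -1] (x) [3, 2] (x) [1, 2, 3], so rank(T) ≤ 2.
These bounds meet, so rank(T) = 2.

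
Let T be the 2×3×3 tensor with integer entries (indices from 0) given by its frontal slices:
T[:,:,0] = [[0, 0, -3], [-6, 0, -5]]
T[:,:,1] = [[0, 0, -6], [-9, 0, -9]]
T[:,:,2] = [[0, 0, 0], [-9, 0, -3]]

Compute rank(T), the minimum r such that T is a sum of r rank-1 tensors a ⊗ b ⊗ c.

Lower bound: in the mode-2 unfolding of T (rows indexed by j, columns by (i,k)) the 2×2 minor on rows j ∈ {0, 2}, columns (i,k) ∈ {(0,0), (1,0)} is det [[0, -6], [-3, -5]] = -18 ≠ 0, so that unfolding has rank ≥ 2 and hence rank(T) ≥ 2 (CP rank is at least every unfolding rank, though it can be larger).
Upper bound: with S_k = T[:,:,k], the two rank-1 terms a₁b₁ᵀ, a₂b₂ᵀ are the rank-1 members of the pencil x·S₀ + y·S₁.
The 2×2 minor of x·S₀ + y·S₁ on rows {0,1}, columns {0,2} is −18·x² − 63·xy − 54·y² = (-9)·(2·x + 3·y)(x + 2·y), vanishing at (x:y) = (3:-2) and (2:-1).
M₁ = 3·S₀ − 2·S₁ = [[0, 0, 3], [0, 0, 3]] = 3·[1, 1][0, 0, 1]ᵀ and M₂ = 2·S₀ − S₁ = [[0, 0, 0], [-3, 0, -1]] = −[0, 1][3, 0, 1]ᵀ, so take a₁ = [1, 1], b₁ = [0, 0, 1], a₂ = [0, 1], b₂ = [3, 0, 1].
Each slice is an integer combination of E₁ = a₁b₁ᵀ and E₂ = a₂b₂ᵀ: S₀ = −3·E₁ − 2·E₂, S₁ = −6·E₁ − 3·E₂, S₂ = −3·E₂; reading off coefficients, c₁ = [-3, -6, 0] and c₂ = [-2, -3, -3].
Hence T = [1, 1] ⊗ [0, 0, 1] ⊗ [-3, -6, 0] + [0, 1] ⊗ [3, 0, 1] ⊗ [-2, -3, -3], so rank(T) ≤ 2.
These bounds meet, so rank(T) = 2.

2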